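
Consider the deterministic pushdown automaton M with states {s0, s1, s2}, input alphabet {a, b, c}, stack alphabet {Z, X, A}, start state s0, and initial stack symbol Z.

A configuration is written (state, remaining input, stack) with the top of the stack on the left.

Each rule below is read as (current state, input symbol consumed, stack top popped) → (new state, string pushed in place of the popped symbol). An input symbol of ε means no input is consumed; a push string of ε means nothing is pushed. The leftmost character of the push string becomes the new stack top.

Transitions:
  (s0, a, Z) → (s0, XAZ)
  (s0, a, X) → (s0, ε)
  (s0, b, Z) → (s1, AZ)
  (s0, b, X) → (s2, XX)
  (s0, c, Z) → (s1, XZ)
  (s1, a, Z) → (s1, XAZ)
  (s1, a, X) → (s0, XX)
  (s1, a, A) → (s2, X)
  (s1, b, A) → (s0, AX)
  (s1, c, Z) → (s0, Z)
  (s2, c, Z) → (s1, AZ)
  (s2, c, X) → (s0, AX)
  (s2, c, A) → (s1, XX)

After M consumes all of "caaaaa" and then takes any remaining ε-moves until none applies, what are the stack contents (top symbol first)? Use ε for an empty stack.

(s0, caaaaa, Z) ⊢ (s1, aaaaa, XZ) ⊢ (s0, aaaa, XXZ) ⊢ (s0, aaa, XZ) ⊢ (s0, aa, Z) ⊢ (s0, a, XAZ) ⊢ (s0, ε, AZ)
All input consumed in state s0 with stack AZ.

AZ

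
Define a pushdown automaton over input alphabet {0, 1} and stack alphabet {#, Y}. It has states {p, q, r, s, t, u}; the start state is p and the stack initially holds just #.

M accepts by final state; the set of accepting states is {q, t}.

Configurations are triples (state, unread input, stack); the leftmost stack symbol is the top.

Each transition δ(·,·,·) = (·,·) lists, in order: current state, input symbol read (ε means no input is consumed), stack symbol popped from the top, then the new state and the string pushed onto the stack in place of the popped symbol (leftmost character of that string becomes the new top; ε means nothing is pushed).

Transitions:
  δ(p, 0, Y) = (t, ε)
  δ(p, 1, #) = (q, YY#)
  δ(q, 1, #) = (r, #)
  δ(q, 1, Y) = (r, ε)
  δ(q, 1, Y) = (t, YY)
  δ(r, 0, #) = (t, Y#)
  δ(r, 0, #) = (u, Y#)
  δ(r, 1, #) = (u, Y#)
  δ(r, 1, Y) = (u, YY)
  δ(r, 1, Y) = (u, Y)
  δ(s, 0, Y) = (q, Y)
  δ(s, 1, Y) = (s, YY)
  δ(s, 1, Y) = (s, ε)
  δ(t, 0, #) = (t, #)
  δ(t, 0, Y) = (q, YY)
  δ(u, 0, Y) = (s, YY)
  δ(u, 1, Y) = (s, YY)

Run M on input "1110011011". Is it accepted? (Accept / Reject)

Reject

No computation consumes all input and reaches a final state.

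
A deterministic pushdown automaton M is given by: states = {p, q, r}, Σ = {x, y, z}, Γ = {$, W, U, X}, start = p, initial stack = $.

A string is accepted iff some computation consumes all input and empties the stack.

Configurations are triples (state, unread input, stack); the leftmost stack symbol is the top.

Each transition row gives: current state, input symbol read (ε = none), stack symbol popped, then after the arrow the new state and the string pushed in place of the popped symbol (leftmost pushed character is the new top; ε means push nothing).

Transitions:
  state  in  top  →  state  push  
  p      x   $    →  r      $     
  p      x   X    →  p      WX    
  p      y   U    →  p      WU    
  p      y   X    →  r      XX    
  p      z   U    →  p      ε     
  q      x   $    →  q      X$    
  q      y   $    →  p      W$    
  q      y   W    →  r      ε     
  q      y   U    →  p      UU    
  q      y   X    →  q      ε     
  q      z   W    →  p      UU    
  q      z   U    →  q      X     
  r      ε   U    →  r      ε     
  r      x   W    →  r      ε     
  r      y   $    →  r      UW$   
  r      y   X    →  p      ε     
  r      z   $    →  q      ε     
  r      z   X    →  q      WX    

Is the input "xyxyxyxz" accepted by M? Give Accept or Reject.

Accept

(p, xyxyxyxz, $)
  read x, top $: go to r, push $ → (r, yxyxyxz, $)
  read y, top $: go to r, push UW$ → (r, xyxyxz, UW$)
  ε-move, top U: go to r, push ε → (r, xyxyxz, W$)
  read x, top W: go to r, push ε → (r, yxyxz, $)
  read y, top $: go to r, push UW$ → (r, xyxz, UW$)
  ε-move, top U: go to r, push ε → (r, xyxz, W$)
  read x, top W: go to r, push ε → (r, yxz, $)
  read y, top $: go to r, push UW$ → (r, xz, UW$)
  ε-move, top U: go to r, push ε → (r, xz, W$)
  read x, top W: go to r, push ε → (r, z, $)
  read z, top $: go to q, push ε → (q, ε, ε)
All input consumed and the stack is empty.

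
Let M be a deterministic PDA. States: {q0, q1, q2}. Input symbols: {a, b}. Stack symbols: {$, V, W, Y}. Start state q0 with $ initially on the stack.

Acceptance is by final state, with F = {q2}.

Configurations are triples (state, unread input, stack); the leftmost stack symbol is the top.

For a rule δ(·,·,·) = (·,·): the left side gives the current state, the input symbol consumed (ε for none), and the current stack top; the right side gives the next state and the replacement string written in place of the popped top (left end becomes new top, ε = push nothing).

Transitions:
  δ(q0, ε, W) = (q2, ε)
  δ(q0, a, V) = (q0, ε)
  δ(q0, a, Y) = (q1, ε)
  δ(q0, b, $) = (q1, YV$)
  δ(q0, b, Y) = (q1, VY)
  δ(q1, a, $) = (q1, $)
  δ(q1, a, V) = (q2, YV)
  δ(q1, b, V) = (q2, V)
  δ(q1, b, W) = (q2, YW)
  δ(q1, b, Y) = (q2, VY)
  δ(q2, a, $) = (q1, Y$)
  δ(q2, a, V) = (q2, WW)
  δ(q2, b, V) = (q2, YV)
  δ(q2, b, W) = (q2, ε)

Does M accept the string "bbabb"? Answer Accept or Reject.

(q0, bbabb, $)
  read b, top $: go to q1, push YV$ → (q1, babb, YV$)
  read b, top Y: go to q2, push VY → (q2, abb, VYV$)
  read a, top V: go to q2, push WW → (q2, bb, WWYV$)
  read b, top W: go to q2, push ε → (q2, b, WYV$)
  read b, top W: go to q2, push ε → (q2, ε, YV$)
All input consumed; state q2 ∈ F.

Accept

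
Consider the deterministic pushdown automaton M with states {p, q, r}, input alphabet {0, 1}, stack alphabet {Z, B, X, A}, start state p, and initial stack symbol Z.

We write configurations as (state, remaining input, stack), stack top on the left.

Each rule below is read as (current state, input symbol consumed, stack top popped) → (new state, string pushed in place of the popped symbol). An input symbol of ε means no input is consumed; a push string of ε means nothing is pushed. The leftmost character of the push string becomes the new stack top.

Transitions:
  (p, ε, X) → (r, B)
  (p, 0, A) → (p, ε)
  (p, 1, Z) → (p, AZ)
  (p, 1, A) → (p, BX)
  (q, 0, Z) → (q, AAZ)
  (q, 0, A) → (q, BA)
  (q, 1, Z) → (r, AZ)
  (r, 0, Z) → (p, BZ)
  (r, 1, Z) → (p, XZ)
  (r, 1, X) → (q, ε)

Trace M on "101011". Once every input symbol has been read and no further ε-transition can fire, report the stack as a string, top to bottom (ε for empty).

(p, 101011, Z) ⊢ (p, 01011, AZ) ⊢ (p, 1011, Z) ⊢ (p, 011, AZ) ⊢ (p, 11, Z) ⊢ (p, 1, AZ) ⊢ (p, ε, BXZ)
All input consumed in state p with stack BXZ.

BXZ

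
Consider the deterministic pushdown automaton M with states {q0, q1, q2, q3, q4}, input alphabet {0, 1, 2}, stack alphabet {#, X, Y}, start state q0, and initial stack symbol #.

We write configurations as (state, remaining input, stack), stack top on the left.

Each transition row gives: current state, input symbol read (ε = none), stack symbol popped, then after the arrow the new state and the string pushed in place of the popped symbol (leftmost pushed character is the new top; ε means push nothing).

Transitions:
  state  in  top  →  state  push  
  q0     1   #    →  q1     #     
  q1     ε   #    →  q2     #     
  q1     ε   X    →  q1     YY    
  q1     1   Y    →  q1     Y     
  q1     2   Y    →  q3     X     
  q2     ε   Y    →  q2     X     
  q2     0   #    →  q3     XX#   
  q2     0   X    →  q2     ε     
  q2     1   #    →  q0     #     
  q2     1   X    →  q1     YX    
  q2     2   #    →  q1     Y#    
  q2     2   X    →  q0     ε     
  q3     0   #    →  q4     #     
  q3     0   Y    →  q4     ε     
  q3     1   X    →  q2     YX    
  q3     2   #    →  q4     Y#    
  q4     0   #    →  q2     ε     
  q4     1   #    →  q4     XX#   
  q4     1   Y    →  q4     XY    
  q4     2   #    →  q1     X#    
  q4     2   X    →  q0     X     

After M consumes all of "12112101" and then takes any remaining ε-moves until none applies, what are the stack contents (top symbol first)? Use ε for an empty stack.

YX#

(q0, 12112101, #)
  read 1, top #: go to q1, push # → (q1, 2112101, #)
  ε-move, top #: go to q2, push # → (q2, 2112101, #)
  read 2, top #: go to q1, push Y# → (q1, 112101, Y#)
  read 1, top Y: go to q1, push Y → (q1, 12101, Y#)
  read 1, top Y: go to q1, push Y → (q1, 2101, Y#)
  read 2, top Y: go to q3, push X → (q3, 101, X#)
  read 1, top X: go to q2, push YX → (q2, 01, YX#)
  ε-move, top Y: go to q2, push X → (q2, 01, XX#)
  read 0, top X: go to q2, push ε → (q2, 1, X#)
  read 1, top X: go to q1, push YX → (q1, ε, YX#)
All input consumed in state q1 with stack YX#.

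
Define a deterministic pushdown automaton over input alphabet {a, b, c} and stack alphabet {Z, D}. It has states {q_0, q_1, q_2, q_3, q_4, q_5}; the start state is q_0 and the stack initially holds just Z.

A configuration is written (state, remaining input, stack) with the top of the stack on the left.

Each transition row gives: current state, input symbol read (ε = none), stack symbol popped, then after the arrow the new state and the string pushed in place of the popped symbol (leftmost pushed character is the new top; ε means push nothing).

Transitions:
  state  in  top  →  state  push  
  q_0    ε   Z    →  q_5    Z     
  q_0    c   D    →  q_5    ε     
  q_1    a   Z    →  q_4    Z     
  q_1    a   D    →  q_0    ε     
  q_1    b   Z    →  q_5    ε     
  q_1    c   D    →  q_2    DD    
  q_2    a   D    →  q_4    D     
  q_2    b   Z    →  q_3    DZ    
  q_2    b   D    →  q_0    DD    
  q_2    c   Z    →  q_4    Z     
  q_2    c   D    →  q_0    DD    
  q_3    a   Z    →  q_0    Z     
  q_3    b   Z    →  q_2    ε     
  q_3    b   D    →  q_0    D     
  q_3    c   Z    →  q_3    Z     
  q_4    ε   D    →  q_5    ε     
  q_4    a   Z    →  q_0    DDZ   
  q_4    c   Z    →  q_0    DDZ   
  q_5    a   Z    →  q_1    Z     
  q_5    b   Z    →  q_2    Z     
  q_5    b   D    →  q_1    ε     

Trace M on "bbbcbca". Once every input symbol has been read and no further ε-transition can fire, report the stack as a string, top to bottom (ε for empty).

(q_0, bbbcbca, Z) ⊢ (q_5, bbbcbca, Z) ⊢ (q_2, bbcbca, Z) ⊢ (q_3, bcbca, DZ) ⊢ (q_0, cbca, DZ) ⊢ (q_5, bca, Z) ⊢ (q_2, ca, Z) ⊢ (q_4, a, Z) ⊢ (q_0, ε, DDZ)
All input consumed in state q_0 with stack DDZ.

DDZ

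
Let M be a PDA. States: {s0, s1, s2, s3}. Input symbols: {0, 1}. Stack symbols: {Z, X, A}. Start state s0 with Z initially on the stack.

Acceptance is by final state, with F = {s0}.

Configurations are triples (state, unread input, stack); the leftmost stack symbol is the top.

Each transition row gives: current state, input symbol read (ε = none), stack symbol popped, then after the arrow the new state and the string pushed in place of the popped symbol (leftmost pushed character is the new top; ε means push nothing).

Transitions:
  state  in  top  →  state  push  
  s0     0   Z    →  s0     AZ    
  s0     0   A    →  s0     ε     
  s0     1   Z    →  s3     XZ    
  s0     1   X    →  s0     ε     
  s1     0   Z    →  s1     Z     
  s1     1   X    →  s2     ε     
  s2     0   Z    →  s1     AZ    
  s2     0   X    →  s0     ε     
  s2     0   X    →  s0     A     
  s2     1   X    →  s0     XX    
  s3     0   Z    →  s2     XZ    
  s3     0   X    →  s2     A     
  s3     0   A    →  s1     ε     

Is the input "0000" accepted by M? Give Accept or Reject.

One accepting computation: (s0, 0000, Z) ⊢ (s0, 000, AZ) ⊢ (s0, 00, Z) ⊢ (s0, 0, AZ) ⊢ (s0, ε, Z)
All input consumed and state s0 ∈ F.

Accept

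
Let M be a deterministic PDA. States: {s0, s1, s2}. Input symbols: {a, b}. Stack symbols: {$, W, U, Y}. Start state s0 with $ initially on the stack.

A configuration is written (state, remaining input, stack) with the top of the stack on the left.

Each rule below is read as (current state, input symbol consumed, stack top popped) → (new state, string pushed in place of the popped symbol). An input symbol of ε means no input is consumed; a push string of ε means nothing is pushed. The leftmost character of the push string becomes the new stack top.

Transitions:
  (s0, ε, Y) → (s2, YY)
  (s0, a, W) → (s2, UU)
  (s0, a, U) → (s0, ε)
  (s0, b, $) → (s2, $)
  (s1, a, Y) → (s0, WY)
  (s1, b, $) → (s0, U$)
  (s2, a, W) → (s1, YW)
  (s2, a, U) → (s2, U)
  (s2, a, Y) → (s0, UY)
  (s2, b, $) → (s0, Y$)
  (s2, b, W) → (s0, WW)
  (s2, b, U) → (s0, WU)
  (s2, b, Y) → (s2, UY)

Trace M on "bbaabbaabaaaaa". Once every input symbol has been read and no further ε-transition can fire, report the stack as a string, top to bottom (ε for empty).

UUUUUYYY$

(s0, bbaabbaabaaaaa, $) ⊢ (s2, baabbaabaaaaa, $) ⊢ (s0, aabbaabaaaaa, Y$) ⊢ (s2, aabbaabaaaaa, YY$) ⊢ (s0, abbaabaaaaa, UYY$) ⊢ (s0, bbaabaaaaa, YY$) ⊢ (s2, bbaabaaaaa, YYY$) ⊢ (s2, baabaaaaa, UYYY$) ⊢ (s0, aabaaaaa, WUYYY$) ⊢ (s2, abaaaaa, UUUYYY$) ⊢ (s2, baaaaa, UUUYYY$) ⊢ (s0, aaaaa, WUUUYYY$) ⊢ (s2, aaaa, UUUUUYYY$) ⊢ (s2, aaa, UUUUUYYY$) ⊢ (s2, aa, UUUUUYYY$) ⊢ (s2, a, UUUUUYYY$) ⊢ (s2, ε, UUUUUYYY$)
All input consumed in state s2 with stack UUUUUYYY$.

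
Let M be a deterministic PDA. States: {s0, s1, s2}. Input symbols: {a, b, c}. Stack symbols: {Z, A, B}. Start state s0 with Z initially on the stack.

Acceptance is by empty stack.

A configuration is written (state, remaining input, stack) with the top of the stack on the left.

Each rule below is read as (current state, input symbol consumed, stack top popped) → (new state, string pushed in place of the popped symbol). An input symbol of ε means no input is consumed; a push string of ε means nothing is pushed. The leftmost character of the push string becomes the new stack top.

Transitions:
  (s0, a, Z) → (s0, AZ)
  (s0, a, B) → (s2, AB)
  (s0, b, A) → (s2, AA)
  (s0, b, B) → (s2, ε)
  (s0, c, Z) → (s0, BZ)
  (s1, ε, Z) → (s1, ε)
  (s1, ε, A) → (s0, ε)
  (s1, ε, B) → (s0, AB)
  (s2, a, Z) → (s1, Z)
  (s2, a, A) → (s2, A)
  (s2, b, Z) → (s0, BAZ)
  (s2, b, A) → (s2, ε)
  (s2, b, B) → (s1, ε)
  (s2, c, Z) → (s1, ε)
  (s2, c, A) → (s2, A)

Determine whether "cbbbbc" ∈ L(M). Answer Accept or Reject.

(s0, cbbbbc, Z) ⊢ (s0, bbbbc, BZ) ⊢ (s2, bbbc, Z) ⊢ (s0, bbc, BAZ) ⊢ (s2, bc, AZ) ⊢ (s2, c, Z) ⊢ (s1, ε, ε)
All input consumed and the stack is empty.

Accept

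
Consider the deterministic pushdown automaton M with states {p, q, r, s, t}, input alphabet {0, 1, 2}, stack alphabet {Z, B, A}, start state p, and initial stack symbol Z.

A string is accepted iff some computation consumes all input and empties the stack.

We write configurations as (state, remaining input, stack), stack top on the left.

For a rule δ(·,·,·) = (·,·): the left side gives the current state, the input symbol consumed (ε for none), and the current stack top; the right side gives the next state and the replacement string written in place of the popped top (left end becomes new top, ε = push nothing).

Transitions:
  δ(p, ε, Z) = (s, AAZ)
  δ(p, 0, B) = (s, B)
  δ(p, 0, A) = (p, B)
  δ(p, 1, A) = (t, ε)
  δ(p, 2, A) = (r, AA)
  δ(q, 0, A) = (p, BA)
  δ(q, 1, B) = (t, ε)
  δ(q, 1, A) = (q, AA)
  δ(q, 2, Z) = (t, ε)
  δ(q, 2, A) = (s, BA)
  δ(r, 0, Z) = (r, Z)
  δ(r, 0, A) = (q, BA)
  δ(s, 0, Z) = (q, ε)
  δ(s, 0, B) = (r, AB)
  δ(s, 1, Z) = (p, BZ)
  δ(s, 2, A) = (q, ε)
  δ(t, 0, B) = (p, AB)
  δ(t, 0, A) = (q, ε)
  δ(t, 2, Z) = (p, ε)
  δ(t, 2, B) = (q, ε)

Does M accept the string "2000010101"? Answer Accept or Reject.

(p, 2000010101, Z)
  ε-move, top Z: go to s, push AAZ → (s, 2000010101, AAZ)
  read 2, top A: go to q, push ε → (q, 000010101, AZ)
  read 0, top A: go to p, push BA → (p, 00010101, BAZ)
  read 0, top B: go to s, push B → (s, 0010101, BAZ)
  read 0, top B: go to r, push AB → (r, 010101, ABAZ)
  read 0, top A: go to q, push BA → (q, 10101, BABAZ)
  read 1, top B: go to t, push ε → (t, 0101, ABAZ)
  read 0, top A: go to q, push ε → (q, 101, BAZ)
  read 1, top B: go to t, push ε → (t, 01, AZ)
  read 0, top A: go to q, push ε → (q, 1, Z)
No transition applies at (q, 1, Z); input not fully consumed.

Reject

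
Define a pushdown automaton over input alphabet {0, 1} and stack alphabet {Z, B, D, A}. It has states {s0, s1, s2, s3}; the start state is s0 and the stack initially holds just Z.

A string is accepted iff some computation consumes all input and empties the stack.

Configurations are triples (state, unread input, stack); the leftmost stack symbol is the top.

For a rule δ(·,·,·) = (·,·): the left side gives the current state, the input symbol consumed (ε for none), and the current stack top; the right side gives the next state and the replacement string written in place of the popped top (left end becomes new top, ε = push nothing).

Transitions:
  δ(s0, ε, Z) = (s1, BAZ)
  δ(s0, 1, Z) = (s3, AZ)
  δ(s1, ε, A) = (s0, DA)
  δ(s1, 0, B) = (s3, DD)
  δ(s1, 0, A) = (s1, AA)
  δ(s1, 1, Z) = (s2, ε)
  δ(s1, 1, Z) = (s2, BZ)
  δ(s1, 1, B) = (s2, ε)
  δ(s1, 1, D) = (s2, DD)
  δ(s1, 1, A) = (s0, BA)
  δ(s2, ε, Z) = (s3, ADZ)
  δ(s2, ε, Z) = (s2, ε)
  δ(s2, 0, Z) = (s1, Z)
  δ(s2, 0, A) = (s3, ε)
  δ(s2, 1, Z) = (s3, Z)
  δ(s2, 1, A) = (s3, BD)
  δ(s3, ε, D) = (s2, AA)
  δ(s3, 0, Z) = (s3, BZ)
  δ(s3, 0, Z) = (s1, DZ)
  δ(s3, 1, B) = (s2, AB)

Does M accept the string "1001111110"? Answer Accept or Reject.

No computation consumes all input and empties the stack.

Reject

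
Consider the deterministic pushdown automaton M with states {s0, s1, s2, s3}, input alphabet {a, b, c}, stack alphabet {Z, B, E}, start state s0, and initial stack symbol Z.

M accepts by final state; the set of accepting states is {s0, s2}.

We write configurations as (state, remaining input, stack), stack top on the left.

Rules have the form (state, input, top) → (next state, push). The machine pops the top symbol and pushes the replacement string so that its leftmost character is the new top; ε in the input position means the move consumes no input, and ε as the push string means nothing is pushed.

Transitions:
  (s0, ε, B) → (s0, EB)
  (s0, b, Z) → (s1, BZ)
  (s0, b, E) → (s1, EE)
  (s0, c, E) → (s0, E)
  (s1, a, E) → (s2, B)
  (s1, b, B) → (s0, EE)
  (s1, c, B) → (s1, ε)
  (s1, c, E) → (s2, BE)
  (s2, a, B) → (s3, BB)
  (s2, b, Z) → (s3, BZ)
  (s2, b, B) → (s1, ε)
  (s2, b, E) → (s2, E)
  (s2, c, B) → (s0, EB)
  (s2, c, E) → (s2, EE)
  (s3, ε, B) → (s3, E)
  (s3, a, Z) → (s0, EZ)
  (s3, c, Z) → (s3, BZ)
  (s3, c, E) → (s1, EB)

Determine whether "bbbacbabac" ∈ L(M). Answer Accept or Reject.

Accept

(s0, bbbacbabac, Z) ⊢ (s1, bbacbabac, BZ) ⊢ (s0, bacbabac, EEZ) ⊢ (s1, acbabac, EEEZ) ⊢ (s2, cbabac, BEEZ) ⊢ (s0, babac, EBEEZ) ⊢ (s1, abac, EEBEEZ) ⊢ (s2, bac, BEBEEZ) ⊢ (s1, ac, EBEEZ) ⊢ (s2, c, BBEEZ) ⊢ (s0, ε, EBBEEZ)
All input consumed; state s0 ∈ F.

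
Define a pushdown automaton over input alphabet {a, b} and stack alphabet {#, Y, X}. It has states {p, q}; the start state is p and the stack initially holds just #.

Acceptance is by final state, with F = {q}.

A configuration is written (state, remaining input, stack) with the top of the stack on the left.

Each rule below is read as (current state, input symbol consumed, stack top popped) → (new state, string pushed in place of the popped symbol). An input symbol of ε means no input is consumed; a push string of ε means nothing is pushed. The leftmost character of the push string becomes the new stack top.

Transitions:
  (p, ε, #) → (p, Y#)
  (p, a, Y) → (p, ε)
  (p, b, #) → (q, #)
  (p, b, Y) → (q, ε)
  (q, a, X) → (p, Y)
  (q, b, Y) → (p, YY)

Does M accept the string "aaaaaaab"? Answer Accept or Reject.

Accept

One accepting computation: (p, aaaaaaab, #) ⊢ (p, aaaaaaab, Y#) ⊢ (p, aaaaaab, #) ⊢ (p, aaaaaab, Y#) ⊢ (p, aaaaab, #) ⊢ (p, aaaaab, Y#) ⊢ (p, aaaab, #) ⊢ (p, aaaab, Y#) ⊢ (p, aaab, #) ⊢ (p, aaab, Y#) ⊢ (p, aab, #) ⊢ (p, aab, Y#) ⊢ (p, ab, #) ⊢ (p, ab, Y#) ⊢ (p, b, #) ⊢ (q, ε, #)
All input consumed and state q ∈ F.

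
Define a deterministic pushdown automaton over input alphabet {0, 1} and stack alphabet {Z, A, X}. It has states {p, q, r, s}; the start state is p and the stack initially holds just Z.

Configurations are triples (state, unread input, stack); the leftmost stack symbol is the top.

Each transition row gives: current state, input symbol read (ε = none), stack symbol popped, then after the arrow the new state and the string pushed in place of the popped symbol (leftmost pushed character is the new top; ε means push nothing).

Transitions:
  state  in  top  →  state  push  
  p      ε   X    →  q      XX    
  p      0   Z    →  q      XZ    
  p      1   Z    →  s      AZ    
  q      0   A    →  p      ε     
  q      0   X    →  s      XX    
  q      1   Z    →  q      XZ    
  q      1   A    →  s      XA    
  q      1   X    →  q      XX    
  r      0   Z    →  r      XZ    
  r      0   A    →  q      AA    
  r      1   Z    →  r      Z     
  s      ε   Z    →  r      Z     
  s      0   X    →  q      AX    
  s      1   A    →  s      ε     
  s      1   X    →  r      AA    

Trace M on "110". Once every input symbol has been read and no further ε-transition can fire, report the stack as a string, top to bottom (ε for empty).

XZ

(p, 110, Z)
  read 1, top Z: go to s, push AZ → (s, 10, AZ)
  read 1, top A: go to s, push ε → (s, 0, Z)
  ε-move, top Z: go to r, push Z → (r, 0, Z)
  read 0, top Z: go to r, push XZ → (r, ε, XZ)
All input consumed in state r with stack XZ.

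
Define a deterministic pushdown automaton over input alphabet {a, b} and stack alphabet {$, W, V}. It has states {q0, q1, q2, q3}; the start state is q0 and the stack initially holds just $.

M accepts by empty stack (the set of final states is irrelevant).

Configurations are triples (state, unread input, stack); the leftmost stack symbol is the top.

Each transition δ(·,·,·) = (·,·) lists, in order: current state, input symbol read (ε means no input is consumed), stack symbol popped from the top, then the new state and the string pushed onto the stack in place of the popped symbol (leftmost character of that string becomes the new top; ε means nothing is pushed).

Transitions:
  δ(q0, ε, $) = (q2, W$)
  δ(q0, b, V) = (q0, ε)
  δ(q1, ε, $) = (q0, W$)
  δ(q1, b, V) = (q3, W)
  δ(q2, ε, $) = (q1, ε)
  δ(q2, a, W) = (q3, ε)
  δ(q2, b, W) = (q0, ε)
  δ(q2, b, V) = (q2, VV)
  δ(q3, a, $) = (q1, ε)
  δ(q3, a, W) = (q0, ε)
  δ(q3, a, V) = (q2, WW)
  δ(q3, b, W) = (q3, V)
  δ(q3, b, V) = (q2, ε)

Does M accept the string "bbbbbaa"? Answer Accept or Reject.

(q0, bbbbbaa, $)
  ε-move, top $: go to q2, push W$ → (q2, bbbbbaa, W$)
  read b, top W: go to q0, push ε → (q0, bbbbaa, $)
  ε-move, top $: go to q2, push W$ → (q2, bbbbaa, W$)
  read b, top W: go to q0, push ε → (q0, bbbaa, $)
  ε-move, top $: go to q2, push W$ → (q2, bbbaa, W$)
  read b, top W: go to q0, push ε → (q0, bbaa, $)
  ε-move, top $: go to q2, push W$ → (q2, bbaa, W$)
  read b, top W: go to q0, push ε → (q0, baa, $)
  ε-move, top $: go to q2, push W$ → (q2, baa, W$)
  read b, top W: go to q0, push ε → (q0, aa, $)
  ε-move, top $: go to q2, push W$ → (q2, aa, W$)
  read a, top W: go to q3, push ε → (q3, a, $)
  read a, top $: go to q1, push ε → (q1, ε, ε)
All input consumed and the stack is empty.

Accept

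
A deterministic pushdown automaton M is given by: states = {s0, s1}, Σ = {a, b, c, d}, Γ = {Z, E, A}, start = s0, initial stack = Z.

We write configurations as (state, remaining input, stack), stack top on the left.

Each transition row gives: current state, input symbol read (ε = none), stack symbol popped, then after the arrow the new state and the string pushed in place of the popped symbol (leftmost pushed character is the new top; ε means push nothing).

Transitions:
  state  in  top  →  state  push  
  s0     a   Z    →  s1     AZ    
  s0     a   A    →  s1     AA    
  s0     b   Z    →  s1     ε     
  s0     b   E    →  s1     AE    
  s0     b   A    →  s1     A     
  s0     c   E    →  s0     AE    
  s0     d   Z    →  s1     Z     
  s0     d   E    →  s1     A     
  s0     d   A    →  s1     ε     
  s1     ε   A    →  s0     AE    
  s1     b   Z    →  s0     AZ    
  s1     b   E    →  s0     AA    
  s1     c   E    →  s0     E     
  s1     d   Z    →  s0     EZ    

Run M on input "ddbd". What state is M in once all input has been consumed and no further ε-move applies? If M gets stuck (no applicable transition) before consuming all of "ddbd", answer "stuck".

s1

(s0, ddbd, Z)
  read d, top Z: go to s1, push Z → (s1, dbd, Z)
  read d, top Z: go to s0, push EZ → (s0, bd, EZ)
  read b, top E: go to s1, push AE → (s1, d, AEZ)
  ε-move, top A: go to s0, push AE → (s0, d, AEEZ)
  read d, top A: go to s1, push ε → (s1, ε, EEZ)
All input consumed; M is in state s1.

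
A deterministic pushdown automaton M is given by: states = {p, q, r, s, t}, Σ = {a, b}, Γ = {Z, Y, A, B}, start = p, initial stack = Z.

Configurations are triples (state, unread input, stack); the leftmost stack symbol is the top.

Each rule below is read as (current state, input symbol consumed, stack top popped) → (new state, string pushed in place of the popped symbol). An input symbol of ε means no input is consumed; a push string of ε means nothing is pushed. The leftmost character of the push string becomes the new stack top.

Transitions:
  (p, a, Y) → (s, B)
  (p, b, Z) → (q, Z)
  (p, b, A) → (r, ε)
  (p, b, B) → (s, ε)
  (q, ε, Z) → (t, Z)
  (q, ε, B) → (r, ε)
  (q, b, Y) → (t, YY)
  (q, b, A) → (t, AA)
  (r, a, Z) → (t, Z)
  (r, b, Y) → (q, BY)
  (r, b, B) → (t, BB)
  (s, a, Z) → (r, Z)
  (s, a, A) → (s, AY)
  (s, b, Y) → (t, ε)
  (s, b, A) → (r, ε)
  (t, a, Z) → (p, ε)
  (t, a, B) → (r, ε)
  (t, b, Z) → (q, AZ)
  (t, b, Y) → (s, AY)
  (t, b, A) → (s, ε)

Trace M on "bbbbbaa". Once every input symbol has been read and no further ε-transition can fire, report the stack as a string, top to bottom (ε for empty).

(p, bbbbbaa, Z)
  read b, top Z: go to q, push Z → (q, bbbbaa, Z)
  ε-move, top Z: go to t, push Z → (t, bbbbaa, Z)
  read b, top Z: go to q, push AZ → (q, bbbaa, AZ)
  read b, top A: go to t, push AA → (t, bbaa, AAZ)
  read b, top A: go to s, push ε → (s, baa, AZ)
  read b, top A: go to r, push ε → (r, aa, Z)
  read a, top Z: go to t, push Z → (t, a, Z)
  read a, top Z: go to p, push ε → (p, ε, ε)
All input consumed in state p with stack ε.

ε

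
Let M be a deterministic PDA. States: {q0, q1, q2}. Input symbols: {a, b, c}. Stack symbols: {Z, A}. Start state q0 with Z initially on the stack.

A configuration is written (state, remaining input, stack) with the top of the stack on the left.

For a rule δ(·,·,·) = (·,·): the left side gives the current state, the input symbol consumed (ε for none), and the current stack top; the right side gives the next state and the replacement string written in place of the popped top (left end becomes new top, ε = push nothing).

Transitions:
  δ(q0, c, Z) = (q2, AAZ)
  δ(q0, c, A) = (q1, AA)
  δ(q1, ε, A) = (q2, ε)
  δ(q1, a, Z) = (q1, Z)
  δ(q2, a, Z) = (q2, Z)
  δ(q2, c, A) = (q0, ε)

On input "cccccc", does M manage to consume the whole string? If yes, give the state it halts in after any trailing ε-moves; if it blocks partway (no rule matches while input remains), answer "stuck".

q0

(q0, cccccc, Z) ⊢ (q2, ccccc, AAZ) ⊢ (q0, cccc, AZ) ⊢ (q1, ccc, AAZ) ⊢ (q2, ccc, AZ) ⊢ (q0, cc, Z) ⊢ (q2, c, AAZ) ⊢ (q0, ε, AZ)
All input consumed; M is in state q0.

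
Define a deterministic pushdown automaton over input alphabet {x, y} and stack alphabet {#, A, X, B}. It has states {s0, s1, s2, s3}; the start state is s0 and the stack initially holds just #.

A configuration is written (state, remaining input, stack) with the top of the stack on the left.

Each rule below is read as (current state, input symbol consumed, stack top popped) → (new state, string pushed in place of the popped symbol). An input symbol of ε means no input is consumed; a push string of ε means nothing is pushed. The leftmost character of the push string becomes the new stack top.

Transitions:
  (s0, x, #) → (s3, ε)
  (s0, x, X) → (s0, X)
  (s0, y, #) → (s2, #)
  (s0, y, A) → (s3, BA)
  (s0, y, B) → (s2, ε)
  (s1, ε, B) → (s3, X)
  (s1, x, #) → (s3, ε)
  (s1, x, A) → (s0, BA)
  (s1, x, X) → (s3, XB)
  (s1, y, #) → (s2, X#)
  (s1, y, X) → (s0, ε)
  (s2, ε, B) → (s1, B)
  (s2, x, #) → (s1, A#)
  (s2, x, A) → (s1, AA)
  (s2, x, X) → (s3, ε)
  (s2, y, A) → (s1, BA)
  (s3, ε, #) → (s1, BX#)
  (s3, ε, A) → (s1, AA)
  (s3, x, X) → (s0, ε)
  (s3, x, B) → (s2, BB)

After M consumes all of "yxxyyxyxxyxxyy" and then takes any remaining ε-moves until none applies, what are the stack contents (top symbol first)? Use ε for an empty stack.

(s0, yxxyyxyxxyxxyy, #)
  read y, top #: go to s2, push # → (s2, xxyyxyxxyxxyy, #)
  read x, top #: go to s1, push A# → (s1, xyyxyxxyxxyy, A#)
  read x, top A: go to s0, push BA → (s0, yyxyxxyxxyy, BA#)
  read y, top B: go to s2, push ε → (s2, yxyxxyxxyy, A#)
  read y, top A: go to s1, push BA → (s1, xyxxyxxyy, BA#)
  ε-move, top B: go to s3, push X → (s3, xyxxyxxyy, XA#)
  read x, top X: go to s0, push ε → (s0, yxxyxxyy, A#)
  read y, top A: go to s3, push BA → (s3, xxyxxyy, BA#)
  read x, top B: go to s2, push BB → (s2, xyxxyy, BBA#)
  ε-move, top B: go to s1, push B → (s1, xyxxyy, BBA#)
  ε-move, top B: go to s3, push X → (s3, xyxxyy, XBA#)
  read x, top X: go to s0, push ε → (s0, yxxyy, BA#)
  read y, top B: go to s2, push ε → (s2, xxyy, A#)
  read x, top A: go to s1, push AA → (s1, xyy, AA#)
  read x, top A: go to s0, push BA → (s0, yy, BAA#)
  read y, top B: go to s2, push ε → (s2, y, AA#)
  read y, top A: go to s1, push BA → (s1, ε, BAA#)
  ε-move, top B: go to s3, push X → (s3, ε, XAA#)
All input consumed in state s3 with stack XAA#.

XAA#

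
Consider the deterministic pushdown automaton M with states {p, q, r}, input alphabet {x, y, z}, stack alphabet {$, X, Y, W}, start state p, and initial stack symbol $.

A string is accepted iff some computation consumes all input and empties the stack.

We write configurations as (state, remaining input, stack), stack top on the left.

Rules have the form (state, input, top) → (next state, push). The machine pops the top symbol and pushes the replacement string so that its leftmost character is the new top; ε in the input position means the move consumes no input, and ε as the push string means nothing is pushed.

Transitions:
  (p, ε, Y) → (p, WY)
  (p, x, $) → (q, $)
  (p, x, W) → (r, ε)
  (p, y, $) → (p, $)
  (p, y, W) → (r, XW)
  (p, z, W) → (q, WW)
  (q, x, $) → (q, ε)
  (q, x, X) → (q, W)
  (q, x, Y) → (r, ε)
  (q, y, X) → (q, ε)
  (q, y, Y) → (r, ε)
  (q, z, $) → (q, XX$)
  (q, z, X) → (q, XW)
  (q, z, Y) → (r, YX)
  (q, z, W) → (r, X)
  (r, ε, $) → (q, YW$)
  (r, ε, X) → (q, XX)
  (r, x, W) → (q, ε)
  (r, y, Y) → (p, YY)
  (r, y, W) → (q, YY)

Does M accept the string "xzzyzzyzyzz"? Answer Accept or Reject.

Reject

(p, xzzyzzyzyzz, $) ⊢ (q, zzyzzyzyzz, $) ⊢ (q, zyzzyzyzz, XX$) ⊢ (q, yzzyzyzz, XWX$) ⊢ (q, zzyzyzz, WX$) ⊢ (r, zyzyzz, XX$) ⊢ (q, zyzyzz, XXX$) ⊢ (q, yzyzz, XWXX$) ⊢ (q, zyzz, WXX$) ⊢ (r, yzz, XXX$) ⊢ (q, yzz, XXXX$) ⊢ (q, zz, XXX$) ⊢ (q, z, XWXX$) ⊢ (q, ε, XWWXX$)
All input consumed; stack is XWWXX$, not empty, and no further ε-move applies.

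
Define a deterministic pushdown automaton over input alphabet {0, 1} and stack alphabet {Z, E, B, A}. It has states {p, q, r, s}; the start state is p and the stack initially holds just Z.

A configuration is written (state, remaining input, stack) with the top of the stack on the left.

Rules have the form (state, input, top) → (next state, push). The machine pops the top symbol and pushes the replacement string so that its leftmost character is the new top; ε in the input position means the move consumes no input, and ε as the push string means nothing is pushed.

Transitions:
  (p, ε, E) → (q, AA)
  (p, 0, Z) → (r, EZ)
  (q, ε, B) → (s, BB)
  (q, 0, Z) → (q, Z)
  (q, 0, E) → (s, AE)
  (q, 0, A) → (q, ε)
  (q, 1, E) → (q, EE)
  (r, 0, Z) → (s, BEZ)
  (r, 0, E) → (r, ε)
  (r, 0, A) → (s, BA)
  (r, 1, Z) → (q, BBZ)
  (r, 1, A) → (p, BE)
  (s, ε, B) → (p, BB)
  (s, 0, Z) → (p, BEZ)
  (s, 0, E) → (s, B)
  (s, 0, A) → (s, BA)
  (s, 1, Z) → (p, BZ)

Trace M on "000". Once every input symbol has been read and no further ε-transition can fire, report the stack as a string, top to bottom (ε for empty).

BBEZ

(p, 000, Z)
  read 0, top Z: go to r, push EZ → (r, 00, EZ)
  read 0, top E: go to r, push ε → (r, 0, Z)
  read 0, top Z: go to s, push BEZ → (s, ε, BEZ)
  ε-move, top B: go to p, push BB → (p, ε, BBEZ)
All input consumed in state p with stack BBEZ.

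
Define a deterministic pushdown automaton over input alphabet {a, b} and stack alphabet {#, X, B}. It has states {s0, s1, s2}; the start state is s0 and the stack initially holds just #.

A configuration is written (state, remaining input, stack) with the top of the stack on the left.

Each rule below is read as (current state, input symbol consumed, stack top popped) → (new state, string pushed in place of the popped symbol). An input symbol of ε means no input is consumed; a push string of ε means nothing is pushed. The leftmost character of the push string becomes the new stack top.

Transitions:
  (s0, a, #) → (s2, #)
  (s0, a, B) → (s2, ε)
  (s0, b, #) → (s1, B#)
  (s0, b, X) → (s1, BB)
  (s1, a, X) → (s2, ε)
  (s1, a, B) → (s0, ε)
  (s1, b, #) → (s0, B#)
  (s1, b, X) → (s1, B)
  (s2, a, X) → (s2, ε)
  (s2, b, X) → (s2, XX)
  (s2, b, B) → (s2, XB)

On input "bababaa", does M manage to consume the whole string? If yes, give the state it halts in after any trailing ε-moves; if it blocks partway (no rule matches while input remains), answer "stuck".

s2

(s0, bababaa, #)
  read b, top #: go to s1, push B# → (s1, ababaa, B#)
  read a, top B: go to s0, push ε → (s0, babaa, #)
  read b, top #: go to s1, push B# → (s1, abaa, B#)
  read a, top B: go to s0, push ε → (s0, baa, #)
  read b, top #: go to s1, push B# → (s1, aa, B#)
  read a, top B: go to s0, push ε → (s0, a, #)
  read a, top #: go to s2, push # → (s2, ε, #)
All input consumed; M is in state s2.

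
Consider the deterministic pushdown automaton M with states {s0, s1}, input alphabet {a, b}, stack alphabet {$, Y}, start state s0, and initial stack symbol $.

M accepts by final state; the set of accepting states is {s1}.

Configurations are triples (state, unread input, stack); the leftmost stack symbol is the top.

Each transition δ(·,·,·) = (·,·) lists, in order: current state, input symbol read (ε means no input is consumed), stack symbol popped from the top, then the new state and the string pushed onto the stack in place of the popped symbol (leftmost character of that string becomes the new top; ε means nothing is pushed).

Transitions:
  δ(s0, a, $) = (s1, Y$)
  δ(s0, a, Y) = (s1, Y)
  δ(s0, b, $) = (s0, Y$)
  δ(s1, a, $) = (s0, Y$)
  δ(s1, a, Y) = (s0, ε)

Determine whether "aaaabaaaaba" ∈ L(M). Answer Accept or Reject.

(s0, aaaabaaaaba, $)
  read a, top $: go to s1, push Y$ → (s1, aaabaaaaba, Y$)
  read a, top Y: go to s0, push ε → (s0, aabaaaaba, $)
  read a, top $: go to s1, push Y$ → (s1, abaaaaba, Y$)
  read a, top Y: go to s0, push ε → (s0, baaaaba, $)
  read b, top $: go to s0, push Y$ → (s0, aaaaba, Y$)
  read a, top Y: go to s1, push Y → (s1, aaaba, Y$)
  read a, top Y: go to s0, push ε → (s0, aaba, $)
  read a, top $: go to s1, push Y$ → (s1, aba, Y$)
  read a, top Y: go to s0, push ε → (s0, ba, $)
  read b, top $: go to s0, push Y$ → (s0, a, Y$)
  read a, top Y: go to s1, push Y → (s1, ε, Y$)
All input consumed; state s1 ∈ F.

Accept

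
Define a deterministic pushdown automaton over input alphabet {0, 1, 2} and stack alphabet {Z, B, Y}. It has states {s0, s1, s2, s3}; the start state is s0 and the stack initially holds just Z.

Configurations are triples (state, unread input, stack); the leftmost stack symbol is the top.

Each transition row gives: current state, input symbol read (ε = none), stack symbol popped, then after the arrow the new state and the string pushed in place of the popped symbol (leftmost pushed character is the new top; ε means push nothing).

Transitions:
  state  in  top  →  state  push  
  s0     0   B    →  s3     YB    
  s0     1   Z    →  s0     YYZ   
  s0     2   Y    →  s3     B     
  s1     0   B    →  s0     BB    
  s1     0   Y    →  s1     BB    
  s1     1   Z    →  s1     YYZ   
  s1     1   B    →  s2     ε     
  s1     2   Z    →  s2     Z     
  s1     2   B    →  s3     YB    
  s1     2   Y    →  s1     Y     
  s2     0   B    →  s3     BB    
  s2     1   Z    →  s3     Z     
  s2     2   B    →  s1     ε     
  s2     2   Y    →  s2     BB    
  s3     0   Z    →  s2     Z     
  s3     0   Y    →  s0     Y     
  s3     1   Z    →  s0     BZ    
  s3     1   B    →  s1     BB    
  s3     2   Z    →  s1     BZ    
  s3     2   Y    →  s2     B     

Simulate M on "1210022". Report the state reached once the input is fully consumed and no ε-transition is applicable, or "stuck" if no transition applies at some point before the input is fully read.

(s0, 1210022, Z)
  read 1, top Z: go to s0, push YYZ → (s0, 210022, YYZ)
  read 2, top Y: go to s3, push B → (s3, 10022, BYZ)
  read 1, top B: go to s1, push BB → (s1, 0022, BBYZ)
  read 0, top B: go to s0, push BB → (s0, 022, BBBYZ)
  read 0, top B: go to s3, push YB → (s3, 22, YBBBYZ)
  read 2, top Y: go to s2, push B → (s2, 2, BBBBYZ)
  read 2, top B: go to s1, push ε → (s1, ε, BBBYZ)
All input consumed; M is in state s1.

s1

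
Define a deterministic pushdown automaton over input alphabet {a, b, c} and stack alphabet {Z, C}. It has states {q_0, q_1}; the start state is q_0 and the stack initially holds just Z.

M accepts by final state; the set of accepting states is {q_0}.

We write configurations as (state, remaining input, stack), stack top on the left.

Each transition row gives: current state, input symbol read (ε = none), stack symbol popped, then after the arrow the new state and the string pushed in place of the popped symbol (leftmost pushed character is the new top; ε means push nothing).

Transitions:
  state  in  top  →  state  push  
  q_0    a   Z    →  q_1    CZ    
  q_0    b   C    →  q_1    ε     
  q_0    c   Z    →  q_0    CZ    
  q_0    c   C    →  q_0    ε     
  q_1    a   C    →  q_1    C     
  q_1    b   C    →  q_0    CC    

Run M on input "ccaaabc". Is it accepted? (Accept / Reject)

(q_0, ccaaabc, Z)
  read c, top Z: go to q_0, push CZ → (q_0, caaabc, CZ)
  read c, top C: go to q_0, push ε → (q_0, aaabc, Z)
  read a, top Z: go to q_1, push CZ → (q_1, aabc, CZ)
  read a, top C: go to q_1, push C → (q_1, abc, CZ)
  read a, top C: go to q_1, push C → (q_1, bc, CZ)
  read b, top C: go to q_0, push CC → (q_0, c, CCZ)
  read c, top C: go to q_0, push ε → (q_0, ε, CZ)
All input consumed; state q_0 ∈ F.

Accept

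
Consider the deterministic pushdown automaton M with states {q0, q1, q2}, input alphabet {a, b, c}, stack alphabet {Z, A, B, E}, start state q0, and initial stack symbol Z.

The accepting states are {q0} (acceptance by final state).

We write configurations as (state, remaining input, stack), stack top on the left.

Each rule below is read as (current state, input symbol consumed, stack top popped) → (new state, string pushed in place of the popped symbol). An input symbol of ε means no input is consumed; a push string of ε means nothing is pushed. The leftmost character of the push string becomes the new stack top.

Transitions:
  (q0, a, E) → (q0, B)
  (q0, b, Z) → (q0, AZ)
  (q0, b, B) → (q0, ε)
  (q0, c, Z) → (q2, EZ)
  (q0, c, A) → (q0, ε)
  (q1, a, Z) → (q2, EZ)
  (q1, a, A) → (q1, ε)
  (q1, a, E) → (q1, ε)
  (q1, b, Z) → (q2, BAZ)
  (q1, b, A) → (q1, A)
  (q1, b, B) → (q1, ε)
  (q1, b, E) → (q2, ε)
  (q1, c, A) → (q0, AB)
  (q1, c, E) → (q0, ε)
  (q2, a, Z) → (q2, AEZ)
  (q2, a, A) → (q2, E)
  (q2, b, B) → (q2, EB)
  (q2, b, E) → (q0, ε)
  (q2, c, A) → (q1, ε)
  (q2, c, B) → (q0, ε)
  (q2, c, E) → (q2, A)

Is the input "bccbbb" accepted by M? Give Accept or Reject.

Reject

(q0, bccbbb, Z)
  read b, top Z: go to q0, push AZ → (q0, ccbbb, AZ)
  read c, top A: go to q0, push ε → (q0, cbbb, Z)
  read c, top Z: go to q2, push EZ → (q2, bbb, EZ)
  read b, top E: go to q0, push ε → (q0, bb, Z)
  read b, top Z: go to q0, push AZ → (q0, b, AZ)
No transition applies at (q0, b, AZ); input not fully consumed.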